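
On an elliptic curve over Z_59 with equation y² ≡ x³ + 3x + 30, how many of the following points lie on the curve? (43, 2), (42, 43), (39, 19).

0

(43, 2): 2² ≡ 4, rhs ≡ 16 → off.
(42, 43): 43² ≡ 20, rhs ≡ 22 → off.
(39, 19): 19² ≡ 7, rhs ≡ 53 → off.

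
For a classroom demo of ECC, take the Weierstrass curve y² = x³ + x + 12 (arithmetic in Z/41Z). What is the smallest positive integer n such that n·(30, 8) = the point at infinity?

2P: tangent at (30, 8): λ = (3·30² + 1)/(2·8) ≡ 36/16. 16⁻¹ ≡ 18 (mod 41), so λ ≡ 36·18 ≡ 33.
  x = λ² - 30 - 30 = 1089 - 60 ≡ 4; y = λ·(30 - 4) - 8 ≡ 30. → (4, 30)
3P: (4, 30) + (30, 8). λ = (8 - 30)/(30 - 4) ≡ 19/26 mod 41. 26⁻¹ ≡ 30 (mod 41) since 26·30 = 780 ≡ 1, so λ ≡ 37.
  x = λ² - 4 - 30 = 1369 - 34 ≡ 23; y = λ·(4 - 23) - 30 ≡ 5. → (23, 5)
4P: (23, 5) + (30, 8). λ = (8 - 5)/(30 - 23) ≡ 3/7 mod 41. 7⁻¹ ≡ 6 (mod 41) since 7·6 = 42 ≡ 1, so λ ≡ 18.
  x = λ² - 23 - 30 = 324 - 53 ≡ 25; y = λ·(23 - 25) - 5 ≡ 0. → (25, 0)
5P: (25, 0) + (30, 8). λ = (8 - 0)/(30 - 25) ≡ 8/5 mod 41. 5⁻¹ ≡ 33 (mod 41) since 5·33 = 165 ≡ 1, so λ ≡ 18.
  x = λ² - 25 - 30 = 324 - 55 ≡ 23; y = λ·(25 - 23) - 0 ≡ 36. → (23, 36)
6P: (23, 36) + (30, 8). λ = (8 - 36)/(30 - 23) ≡ 13/7 mod 41. 7⁻¹ ≡ 6 (mod 41), so λ ≡ 37.
  x = λ² - 23 - 30 = 1369 - 53 ≡ 4; y = λ·(23 - 4) - 36 ≡ 11. → (4, 11)
7P: (4, 11) + (30, 8). λ = (8 - 11)/(30 - 4) ≡ 38/26 mod 41. 26⁻¹ ≡ 30 (mod 41), so λ ≡ 33.
  x = λ² - 4 - 30 = 1089 - 34 ≡ 30; y = λ·(4 - 30) - 11 ≡ 33. → (30, 33)
8P: (30, 33) + (30, 8): same x and y₁ ≡ -y₂, so the sum is the point at infinity.
8P = the point at infinity, so the order is 8.

8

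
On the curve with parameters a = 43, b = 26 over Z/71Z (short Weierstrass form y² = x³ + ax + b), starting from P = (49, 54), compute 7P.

(65, 64)

Double-and-add on 7 = (111)₂. Start with P = (49, 54) for the leading 1-bit.
double: tangent at (49, 54): λ = (3·49² + 43)/(2·54) ≡ 4/37. 37⁻¹ ≡ 48 (mod 71) since 37·48 = 1776 ≡ 1, so λ ≡ 4·48 ≡ 50.
  x = λ² - 49 - 49 = 2500 - 98 ≡ 59; y = λ·(49 - 59) - 54 ≡ 14. → (59, 14)
add P: (59, 14) + (49, 54). λ = (54 - 14)/(49 - 59) ≡ 40/61 mod 71. 61⁻¹ ≡ 7 (mod 71), so λ ≡ 67.
  x = λ² - 59 - 49 = 4489 - 108 ≡ 50; y = λ·(59 - 50) - 14 ≡ 21. → (50, 21)
double: tangent at (50, 21): λ = (3·50² + 43)/(2·21) ≡ 17/42. 42⁻¹ ≡ 22 (mod 71), so λ ≡ 17·22 ≡ 19.
  x = λ² - 50 - 50 = 361 - 100 ≡ 48; y = λ·(50 - 48) - 21 ≡ 17. → (48, 17)
add P: (48, 17) + (49, 54). λ = (54 - 17)/(49 - 48) ≡ 37/1 mod 71. 1⁻¹ ≡ 1 (mod 71), so λ ≡ 37.
  x = λ² - 48 - 49 = 1369 - 97 ≡ 65; y = λ·(48 - 65) - 17 ≡ 64. → (65, 64)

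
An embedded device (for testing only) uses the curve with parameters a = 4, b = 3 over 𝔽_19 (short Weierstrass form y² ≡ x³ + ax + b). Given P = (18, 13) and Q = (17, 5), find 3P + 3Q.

(17, 5)

First 3P:
Repeated addition: build up to 3P.
2P: tangent at (18, 13): λ = (3·18² + 4)/(2·13) ≡ 7/7. 7⁻¹ ≡ 11 (mod 19), so λ ≡ 7·11 ≡ 1.
  x = λ² - 18 - 18 = 1 - 36 ≡ 3; y = λ·(18 - 3) - 13 ≡ 2. → (3, 2)
3P: (3, 2) + (18, 13). λ = (13 - 2)/(18 - 3) ≡ 11/15 mod 19. 15⁻¹ ≡ 14 (mod 19) since 15·14 = 210 ≡ 1, so λ ≡ 2.
  x = λ² - 3 - 18 = 4 - 21 ≡ 2; y = λ·(3 - 2) - 2 ≡ 0. → (2, 0)
3P = (2, 0).
Next 3Q:
Repeated addition: build up to 3Q.
2Q: tangent at (17, 5): λ = (3·17² + 4)/(2·5) ≡ 16/10. 10⁻¹ ≡ 2 (mod 19) since 10·2 = 20 ≡ 1, so λ ≡ 16·2 ≡ 13.
  x = λ² - 17 - 17 = 169 - 34 ≡ 2; y = λ·(17 - 2) - 5 ≡ 0. → (2, 0)
3Q: (2, 0) + (17, 5). λ = (5 - 0)/(17 - 2) ≡ 5/15 mod 19. 15⁻¹ ≡ 14 (mod 19), so λ ≡ 13.
  x = λ² - 2 - 17 = 169 - 19 ≡ 17; y = λ·(2 - 17) - 0 ≡ 14. → (17, 14)
3Q = (17, 14).
Finally 3P + 3Q:
(2, 0) + (17, 14). λ = (14 - 0)/(17 - 2) ≡ 14/15 mod 19. 15⁻¹ ≡ 14 (mod 19), so λ ≡ 6.
  x = λ² - 2 - 17 = 36 - 19 ≡ 17; y = λ·(2 - 17) - 0 ≡ 5. → (17, 5)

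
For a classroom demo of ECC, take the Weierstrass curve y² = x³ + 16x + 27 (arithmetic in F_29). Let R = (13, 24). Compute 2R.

(12, 2)

tangent at (13, 24): λ = (3·13² + 16)/(2·24) ≡ 1/19. 19⁻¹ ≡ 26 (mod 29), so λ ≡ 1·26 ≡ 26.
  x = λ² - 13 - 13 = 676 - 26 ≡ 12; y = λ·(13 - 12) - 24 ≡ 2. → (12, 2)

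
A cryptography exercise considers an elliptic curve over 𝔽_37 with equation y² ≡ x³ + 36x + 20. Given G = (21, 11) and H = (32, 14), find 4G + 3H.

First 4G:
Double-and-add on 4 = (100)₂. Start with G = (21, 11) for the leading 1-bit.
double: tangent at (21, 11): λ = (3·21² + 36)/(2·11) ≡ 27/22. 22⁻¹ ≡ 32 (mod 37) since 22·32 = 704 ≡ 1, so λ ≡ 27·32 ≡ 13.
  x = λ² - 21 - 21 = 169 - 42 ≡ 16; y = λ·(21 - 16) - 11 ≡ 17. → (16, 17)
double: tangent at (16, 17): λ = (3·16² + 36)/(2·17) ≡ 27/34. 34⁻¹ ≡ 12 (mod 37) since 34·12 = 408 ≡ 1, so λ ≡ 27·12 ≡ 28.
  x = λ² - 16 - 16 = 784 - 32 ≡ 12; y = λ·(16 - 12) - 17 ≡ 21. → (12, 21)
4G = (12, 21).
Next 3H:
Repeated addition: build up to 3H.
2H: tangent at (32, 14): λ = (3·32² + 36)/(2·14) ≡ 0/28. 28⁻¹ ≡ 4 (mod 37), so λ ≡ 0·4 ≡ 0.
  x = λ² - 32 - 32 = 0 - 64 ≡ 10; y = λ·(32 - 10) - 14 ≡ 23. → (10, 23)
3H: (10, 23) + (32, 14). λ = (14 - 23)/(32 - 10) ≡ 28/22 mod 37. 22⁻¹ ≡ 32 (mod 37) since 22·32 = 704 ≡ 1, so λ ≡ 8.
  x = λ² - 10 - 32 = 64 - 42 ≡ 22; y = λ·(10 - 22) - 23 ≡ 29. → (22, 29)
3H = (22, 29).
Finally 4G + 3H:
(12, 21) + (22, 29). λ = (29 - 21)/(22 - 12) ≡ 8/10 mod 37. 10⁻¹ ≡ 26 (mod 37), so λ ≡ 23.
  x = λ² - 12 - 22 = 529 - 34 ≡ 14; y = λ·(12 - 14) - 21 ≡ 7. → (14, 7)

(14, 7)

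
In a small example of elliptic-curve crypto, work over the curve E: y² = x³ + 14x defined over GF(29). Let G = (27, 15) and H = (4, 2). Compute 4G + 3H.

First 4G:
Repeated addition: build up to 4G.
2G: tangent at (27, 15): λ = (3·27² + 14)/(2·15) ≡ 26/1. 1⁻¹ ≡ 1 (mod 29), so λ ≡ 26·1 ≡ 26.
  x = λ² - 27 - 27 = 676 - 54 ≡ 13; y = λ·(27 - 13) - 15 ≡ 1. → (13, 1)
3G: (13, 1) + (27, 15). λ = (15 - 1)/(27 - 13) ≡ 14/14 mod 29. 14⁻¹ ≡ 27 (mod 29), so λ ≡ 1.
  x = λ² - 13 - 27 = 1 - 40 ≡ 19; y = λ·(13 - 19) - 1 ≡ 22. → (19, 22)
4G: (19, 22) + (27, 15). λ = (15 - 22)/(27 - 19) ≡ 22/8 mod 29. 8⁻¹ ≡ 11 (mod 29), so λ ≡ 10.
  x = λ² - 19 - 27 = 100 - 46 ≡ 25; y = λ·(19 - 25) - 22 ≡ 5. → (25, 5)
4G = (25, 5).
Next 3H:
Repeated addition: build up to 3H.
2H: tangent at (4, 2): λ = (3·4² + 14)/(2·2) ≡ 4/4. 4⁻¹ ≡ 22 (mod 29), so λ ≡ 4·22 ≡ 1.
  x = λ² - 4 - 4 = 1 - 8 ≡ 22; y = λ·(4 - 22) - 2 ≡ 9. → (22, 9)
3H: (22, 9) + (4, 2). λ = (2 - 9)/(4 - 22) ≡ 22/11 mod 29. 11⁻¹ ≡ 8 (mod 29) since 11·8 = 88 ≡ 1, so λ ≡ 2.
  x = λ² - 22 - 4 = 4 - 26 ≡ 7; y = λ·(22 - 7) - 9 ≡ 21. → (7, 21)
3H = (7, 21).
Finally 4G + 3H:
(25, 5) + (7, 21). λ = (21 - 5)/(7 - 25) ≡ 16/11 mod 29. 11⁻¹ ≡ 8 (mod 29), so λ ≡ 12.
  x = λ² - 25 - 7 = 144 - 32 ≡ 25; y = λ·(25 - 25) - 5 ≡ 24. → (25, 24)

(25, 24)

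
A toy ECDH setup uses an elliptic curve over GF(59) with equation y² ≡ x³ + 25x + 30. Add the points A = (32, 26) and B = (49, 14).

(13, 30)

(32, 26) + (49, 14). λ = (14 - 26)/(49 - 32) ≡ 47/17 mod 59. 17⁻¹ ≡ 7 (mod 59) since 17·7 = 119 ≡ 1, so λ ≡ 34.
  x = λ² - 32 - 49 = 1156 - 81 ≡ 13; y = λ·(32 - 13) - 26 ≡ 30. → (13, 30)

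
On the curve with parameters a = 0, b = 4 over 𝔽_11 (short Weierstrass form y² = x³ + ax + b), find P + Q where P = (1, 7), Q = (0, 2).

(1, 7) + (0, 2). λ = (2 - 7)/(0 - 1) ≡ 6/10 mod 11. 10⁻¹ ≡ 10 (mod 11), so λ ≡ 5.
  x = λ² - 1 - 0 = 25 - 1 ≡ 2; y = λ·(1 - 2) - 7 ≡ 10. → (2, 10)

(2, 10)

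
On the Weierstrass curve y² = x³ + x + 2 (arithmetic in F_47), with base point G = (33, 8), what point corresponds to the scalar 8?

(24, 19)

Repeated addition: build up to 8G.
2G: tangent at (33, 8): λ = (3·33² + 1)/(2·8) ≡ 25/16. 16⁻¹ ≡ 3 (mod 47), so λ ≡ 25·3 ≡ 28.
  x = λ² - 33 - 33 = 784 - 66 ≡ 13; y = λ·(33 - 13) - 8 ≡ 35. → (13, 35)
3G: (13, 35) + (33, 8). λ = (8 - 35)/(33 - 13) ≡ 20/20 mod 47. 20⁻¹ ≡ 40 (mod 47) since 20·40 = 800 ≡ 1, so λ ≡ 1.
  x = λ² - 13 - 33 = 1 - 46 ≡ 2; y = λ·(13 - 2) - 35 ≡ 23. → (2, 23)
4G: (2, 23) + (33, 8). λ = (8 - 23)/(33 - 2) ≡ 32/31 mod 47. 31⁻¹ ≡ 44 (mod 47) since 31·44 = 1364 ≡ 1, so λ ≡ 45.
  x = λ² - 2 - 33 = 2025 - 35 ≡ 16; y = λ·(2 - 16) - 23 ≡ 5. → (16, 5)
5G: (16, 5) + (33, 8). λ = (8 - 5)/(33 - 16) ≡ 3/17 mod 47. 17⁻¹ ≡ 36 (mod 47), so λ ≡ 14.
  x = λ² - 16 - 33 = 196 - 49 ≡ 6; y = λ·(16 - 6) - 5 ≡ 41. → (6, 41)
6G: (6, 41) + (33, 8). λ = (8 - 41)/(33 - 6) ≡ 14/27 mod 47. 27⁻¹ ≡ 7 (mod 47) since 27·7 = 189 ≡ 1, so λ ≡ 4.
  x = λ² - 6 - 33 = 16 - 39 ≡ 24; y = λ·(6 - 24) - 41 ≡ 28. → (24, 28)
7G: (24, 28) + (33, 8). λ = (8 - 28)/(33 - 24) ≡ 27/9 mod 47. 9⁻¹ ≡ 21 (mod 47), so λ ≡ 3.
  x = λ² - 24 - 33 = 9 - 57 ≡ 46; y = λ·(24 - 46) - 28 ≡ 0. → (46, 0)
8G: (46, 0) + (33, 8). λ = (8 - 0)/(33 - 46) ≡ 8/34 mod 47. 34⁻¹ ≡ 18 (mod 47), so λ ≡ 3.
  x = λ² - 46 - 33 = 9 - 79 ≡ 24; y = λ·(46 - 24) - 0 ≡ 19. → (24, 19)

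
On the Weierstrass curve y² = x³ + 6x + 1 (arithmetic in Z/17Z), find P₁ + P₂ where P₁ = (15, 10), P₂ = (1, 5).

(15, 10) + (1, 5). λ = (5 - 10)/(1 - 15) ≡ 12/3 mod 17. 3⁻¹ ≡ 6 (mod 17) since 3·6 = 18 ≡ 1, so λ ≡ 4.
  x = λ² - 15 - 1 = 16 - 16 ≡ 0; y = λ·(15 - 0) - 10 ≡ 16. → (0, 16)

(0, 16)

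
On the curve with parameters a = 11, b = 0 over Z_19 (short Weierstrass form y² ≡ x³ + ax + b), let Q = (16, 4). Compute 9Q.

(16, 15)

Repeated addition: build up to 9Q.
2Q: tangent at (16, 4): λ = (3·16² + 11)/(2·4) ≡ 0/8. 8⁻¹ ≡ 12 (mod 19) since 8·12 = 96 ≡ 1, so λ ≡ 0·12 ≡ 0.
  x = λ² - 16 - 16 = 0 - 32 ≡ 6; y = λ·(16 - 6) - 4 ≡ 15. → (6, 15)
3Q: (6, 15) + (16, 4). λ = (4 - 15)/(16 - 6) ≡ 8/10 mod 19. 10⁻¹ ≡ 2 (mod 19), so λ ≡ 16.
  x = λ² - 6 - 16 = 256 - 22 ≡ 6; y = λ·(6 - 6) - 15 ≡ 4. → (6, 4)
4Q: (6, 4) + (16, 4). λ = (4 - 4)/(16 - 6) ≡ 0/10 mod 19. 10⁻¹ ≡ 2 (mod 19) since 10·2 = 20 ≡ 1, so λ ≡ 0.
  x = λ² - 6 - 16 = 0 - 22 ≡ 16; y = λ·(6 - 16) - 4 ≡ 15. → (16, 15)
5Q: (16, 15) + (16, 4): same x and y₁ ≡ -y₂, so the sum is 𝒪.
6Q: 𝒪 + (16, 4) = (16, 4) (identity).
7Q: tangent at (16, 4): λ = (3·16² + 11)/(2·4) ≡ 0/8. 8⁻¹ ≡ 12 (mod 19), so λ ≡ 0·12 ≡ 0.
  x = λ² - 16 - 16 = 0 - 32 ≡ 6; y = λ·(16 - 6) - 4 ≡ 15. → (6, 15)
8Q: (6, 15) + (16, 4). λ = (4 - 15)/(16 - 6) ≡ 8/10 mod 19. 10⁻¹ ≡ 2 (mod 19) since 10·2 = 20 ≡ 1, so λ ≡ 16.
  x = λ² - 6 - 16 = 256 - 22 ≡ 6; y = λ·(6 - 6) - 15 ≡ 4. → (6, 4)
9Q: (6, 4) + (16, 4). λ = (4 - 4)/(16 - 6) ≡ 0/10 mod 19. 10⁻¹ ≡ 2 (mod 19) since 10·2 = 20 ≡ 1, so λ ≡ 0.
  x = λ² - 6 - 16 = 0 - 22 ≡ 16; y = λ·(6 - 16) - 4 ≡ 15. → (16, 15)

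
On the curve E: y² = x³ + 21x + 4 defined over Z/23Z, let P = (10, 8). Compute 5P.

Double-and-add on 5 = (101)₂. Start with P = (10, 8) for the leading 1-bit.
double: tangent at (10, 8): λ = (3·10² + 21)/(2·8) ≡ 22/16. 16⁻¹ ≡ 13 (mod 23) since 16·13 = 208 ≡ 1, so λ ≡ 22·13 ≡ 10.
  x = λ² - 10 - 10 = 100 - 20 ≡ 11; y = λ·(10 - 11) - 8 ≡ 5. → (11, 5)
double: tangent at (11, 5): λ = (3·11² + 21)/(2·5) ≡ 16/10. 10⁻¹ ≡ 7 (mod 23) since 10·7 = 70 ≡ 1, so λ ≡ 16·7 ≡ 20.
  x = λ² - 11 - 11 = 400 - 22 ≡ 10; y = λ·(11 - 10) - 5 ≡ 15. → (10, 15)
add P: (10, 15) + (10, 8): same x and y₁ ≡ -y₂, so the sum is 𝒪.

O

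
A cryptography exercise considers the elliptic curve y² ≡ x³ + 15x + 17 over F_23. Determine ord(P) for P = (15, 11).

2P: tangent at (15, 11): λ = (3·15² + 15)/(2·11) ≡ 0/22. 22⁻¹ ≡ 22 (mod 23), so λ ≡ 0·22 ≡ 0.
  x = λ² - 15 - 15 = 0 - 30 ≡ 16; y = λ·(15 - 16) - 11 ≡ 12. → (16, 12)
3P: (16, 12) + (15, 11). λ = (11 - 12)/(15 - 16) ≡ 22/22 mod 23. 22⁻¹ ≡ 22 (mod 23), so λ ≡ 1.
  x = λ² - 16 - 15 = 1 - 31 ≡ 16; y = λ·(16 - 16) - 12 ≡ 11. → (16, 11)
4P: (16, 11) + (15, 11). λ = (11 - 11)/(15 - 16) ≡ 0/22 mod 23. 22⁻¹ ≡ 22 (mod 23), so λ ≡ 0.
  x = λ² - 16 - 15 = 0 - 31 ≡ 15; y = λ·(16 - 15) - 11 ≡ 12. → (15, 12)
5P: (15, 12) + (15, 11): same x and y₁ ≡ -y₂, so the sum is O.
5P = O, so the order is 5.

5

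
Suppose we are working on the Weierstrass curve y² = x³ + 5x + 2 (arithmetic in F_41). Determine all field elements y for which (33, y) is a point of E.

none

x³ + 5x + 2 = 36104 ≡ 24 (mod 41).
24 is a non-residue mod 41; no y exists.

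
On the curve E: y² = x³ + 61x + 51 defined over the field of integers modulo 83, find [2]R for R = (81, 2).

tangent at (81, 2): λ = (3·81² + 61)/(2·2) ≡ 73/4. 4⁻¹ ≡ 21 (mod 83) since 4·21 = 84 ≡ 1, so λ ≡ 73·21 ≡ 39.
  x = λ² - 81 - 81 = 1521 - 162 ≡ 31; y = λ·(81 - 31) - 2 ≡ 39. → (31, 39)

(31, 39)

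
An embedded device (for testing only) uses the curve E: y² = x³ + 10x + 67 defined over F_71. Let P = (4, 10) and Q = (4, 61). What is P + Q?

O

The two points share x = 4 and their y-coordinates satisfy 10 + 61 ≡ 0 (mod 71), so they are inverses. Their sum is O.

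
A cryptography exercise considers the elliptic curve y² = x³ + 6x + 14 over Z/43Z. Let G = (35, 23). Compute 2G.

tangent at (35, 23): λ = (3·35² + 6)/(2·23) ≡ 26/3. 3⁻¹ ≡ 29 (mod 43), so λ ≡ 26·29 ≡ 23.
  x = λ² - 35 - 35 = 529 - 70 ≡ 29; y = λ·(35 - 29) - 23 ≡ 29. → (29, 29)

(29, 29)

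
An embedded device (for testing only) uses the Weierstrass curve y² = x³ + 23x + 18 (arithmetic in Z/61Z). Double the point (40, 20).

(17, 25)

tangent at (40, 20): λ = (3·40² + 23)/(2·20) ≡ 4/40. 40⁻¹ ≡ 29 (mod 61) since 40·29 = 1160 ≡ 1, so λ ≡ 4·29 ≡ 55.
  x = λ² - 40 - 40 = 3025 - 80 ≡ 17; y = λ·(40 - 17) - 20 ≡ 25. → (17, 25)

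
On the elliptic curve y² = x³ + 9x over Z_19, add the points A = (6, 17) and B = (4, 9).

(6, 17) + (4, 9). λ = (9 - 17)/(4 - 6) ≡ 11/17 mod 19. 17⁻¹ ≡ 9 (mod 19) since 17·9 = 153 ≡ 1, so λ ≡ 4.
  x = λ² - 6 - 4 = 16 - 10 ≡ 6; y = λ·(6 - 6) - 17 ≡ 2. → (6, 2)

(6, 2)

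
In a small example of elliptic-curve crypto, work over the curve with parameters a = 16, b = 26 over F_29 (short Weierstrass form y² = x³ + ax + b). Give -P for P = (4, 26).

-(4, 26) = (4, -26 mod 29) = (4, 3).

(4, 3)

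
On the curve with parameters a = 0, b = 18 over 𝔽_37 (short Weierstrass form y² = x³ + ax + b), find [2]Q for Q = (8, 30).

tangent at (8, 30): λ = (3·8² + 0)/(2·30) ≡ 7/23. 23⁻¹ ≡ 29 (mod 37) since 23·29 = 667 ≡ 1, so λ ≡ 7·29 ≡ 18.
  x = λ² - 8 - 8 = 324 - 16 ≡ 12; y = λ·(8 - 12) - 30 ≡ 9. → (12, 9)

(12, 9)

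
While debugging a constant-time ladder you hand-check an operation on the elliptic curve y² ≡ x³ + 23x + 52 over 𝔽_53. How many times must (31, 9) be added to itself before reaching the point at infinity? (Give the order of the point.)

2P: tangent at (31, 9): λ = (3·31² + 23)/(2·9) ≡ 44/18. 18⁻¹ ≡ 3 (mod 53), so λ ≡ 44·3 ≡ 26.
  x = λ² - 31 - 31 = 676 - 62 ≡ 31; y = λ·(31 - 31) - 9 ≡ 44. → (31, 44)
3P: (31, 44) + (31, 9): same x and y₁ ≡ -y₂, so the sum is the point at infinity.
3P = the point at infinity, so the order is 3.

3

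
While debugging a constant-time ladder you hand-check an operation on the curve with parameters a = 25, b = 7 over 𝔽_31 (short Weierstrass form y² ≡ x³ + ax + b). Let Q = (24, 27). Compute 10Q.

Repeated addition: build up to 10Q.
2Q: tangent at (24, 27): λ = (3·24² + 25)/(2·27) ≡ 17/23. 23⁻¹ ≡ 27 (mod 31) since 23·27 = 621 ≡ 1, so λ ≡ 17·27 ≡ 25.
  x = λ² - 24 - 24 = 625 - 48 ≡ 19; y = λ·(24 - 19) - 27 ≡ 5. → (19, 5)
3Q: (19, 5) + (24, 27). λ = (27 - 5)/(24 - 19) ≡ 22/5 mod 31. 5⁻¹ ≡ 25 (mod 31), so λ ≡ 23.
  x = λ² - 19 - 24 = 529 - 43 ≡ 21; y = λ·(19 - 21) - 5 ≡ 11. → (21, 11)
4Q: (21, 11) + (24, 27). λ = (27 - 11)/(24 - 21) ≡ 16/3 mod 31. 3⁻¹ ≡ 21 (mod 31) since 3·21 = 63 ≡ 1, so λ ≡ 26.
  x = λ² - 21 - 24 = 676 - 45 ≡ 11; y = λ·(21 - 11) - 11 ≡ 1. → (11, 1)
5Q: (11, 1) + (24, 27). λ = (27 - 1)/(24 - 11) ≡ 26/13 mod 31. 13⁻¹ ≡ 12 (mod 31), so λ ≡ 2.
  x = λ² - 11 - 24 = 4 - 35 ≡ 0; y = λ·(11 - 0) - 1 ≡ 21. → (0, 21)
6Q: (0, 21) + (24, 27). λ = (27 - 21)/(24 - 0) ≡ 6/24 mod 31. 24⁻¹ ≡ 22 (mod 31) since 24·22 = 528 ≡ 1, so λ ≡ 8.
  x = λ² - 0 - 24 = 64 - 24 ≡ 9; y = λ·(0 - 9) - 21 ≡ 0. → (9, 0)
7Q: (9, 0) + (24, 27). λ = (27 - 0)/(24 - 9) ≡ 27/15 mod 31. 15⁻¹ ≡ 29 (mod 31), so λ ≡ 8.
  x = λ² - 9 - 24 = 64 - 33 ≡ 0; y = λ·(9 - 0) - 0 ≡ 10. → (0, 10)
8Q: (0, 10) + (24, 27). λ = (27 - 10)/(24 - 0) ≡ 17/24 mod 31. 24⁻¹ ≡ 22 (mod 31), so λ ≡ 2.
  x = λ² - 0 - 24 = 4 - 24 ≡ 11; y = λ·(0 - 11) - 10 ≡ 30. → (11, 30)
9Q: (11, 30) + (24, 27). λ = (27 - 30)/(24 - 11) ≡ 28/13 mod 31. 13⁻¹ ≡ 12 (mod 31), so λ ≡ 26.
  x = λ² - 11 - 24 = 676 - 35 ≡ 21; y = λ·(11 - 21) - 30 ≡ 20. → (21, 20)
10Q: (21, 20) + (24, 27). λ = (27 - 20)/(24 - 21) ≡ 7/3 mod 31. 3⁻¹ ≡ 21 (mod 31), so λ ≡ 23.
  x = λ² - 21 - 24 = 529 - 45 ≡ 19; y = λ·(21 - 19) - 20 ≡ 26. → (19, 26)

(19, 26)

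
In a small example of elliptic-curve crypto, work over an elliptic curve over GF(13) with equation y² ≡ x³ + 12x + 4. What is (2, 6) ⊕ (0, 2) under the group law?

(2, 6) + (0, 2). λ = (2 - 6)/(0 - 2) ≡ 9/11 mod 13. 11⁻¹ ≡ 6 (mod 13), so λ ≡ 2.
  x = λ² - 2 - 0 = 4 - 2 ≡ 2; y = λ·(2 - 2) - 6 ≡ 7. → (2, 7)

(2, 7)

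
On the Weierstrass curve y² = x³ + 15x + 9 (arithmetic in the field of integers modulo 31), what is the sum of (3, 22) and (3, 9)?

The two points share x = 3 and their y-coordinates satisfy 22 + 9 ≡ 0 (mod 31), so they are inverses. Their sum is ∞.

O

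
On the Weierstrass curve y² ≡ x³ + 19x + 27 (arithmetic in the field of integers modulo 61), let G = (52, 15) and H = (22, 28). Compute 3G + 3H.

(57, 58)

First 3G:
Repeated addition: build up to 3G.
2G: tangent at (52, 15): λ = (3·52² + 19)/(2·15) ≡ 18/30. 30⁻¹ ≡ 59 (mod 61), so λ ≡ 18·59 ≡ 25.
  x = λ² - 52 - 52 = 625 - 104 ≡ 33; y = λ·(52 - 33) - 15 ≡ 33. → (33, 33)
3G: (33, 33) + (52, 15). λ = (15 - 33)/(52 - 33) ≡ 43/19 mod 61. 19⁻¹ ≡ 45 (mod 61), so λ ≡ 44.
  x = λ² - 33 - 52 = 1936 - 85 ≡ 21; y = λ·(33 - 21) - 33 ≡ 7. → (21, 7)
3G = (21, 7).
Next 3H:
Repeated addition: build up to 3H.
2H: tangent at (22, 28): λ = (3·22² + 19)/(2·28) ≡ 7/56. 56⁻¹ ≡ 12 (mod 61), so λ ≡ 7·12 ≡ 23.
  x = λ² - 22 - 22 = 529 - 44 ≡ 58; y = λ·(22 - 58) - 28 ≡ 59. → (58, 59)
3H: (58, 59) + (22, 28). λ = (28 - 59)/(22 - 58) ≡ 30/25 mod 61. 25⁻¹ ≡ 22 (mod 61), so λ ≡ 50.
  x = λ² - 58 - 22 = 2500 - 80 ≡ 41; y = λ·(58 - 41) - 59 ≡ 59. → (41, 59)
3H = (41, 59).
Finally 3G + 3H:
(21, 7) + (41, 59). λ = (59 - 7)/(41 - 21) ≡ 52/20 mod 61. 20⁻¹ ≡ 58 (mod 61), so λ ≡ 27.
  x = λ² - 21 - 41 = 729 - 62 ≡ 57; y = λ·(21 - 57) - 7 ≡ 58. → (57, 58)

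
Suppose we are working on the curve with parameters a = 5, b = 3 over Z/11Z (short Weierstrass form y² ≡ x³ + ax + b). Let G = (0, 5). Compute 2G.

tangent at (0, 5): λ = (3·0² + 5)/(2·5) ≡ 5/10. 10⁻¹ ≡ 10 (mod 11) since 10·10 = 100 ≡ 1, so λ ≡ 5·10 ≡ 6.
  x = λ² - 0 - 0 = 36 - 0 ≡ 3; y = λ·(0 - 3) - 5 ≡ 10. → (3, 10)

(3, 10)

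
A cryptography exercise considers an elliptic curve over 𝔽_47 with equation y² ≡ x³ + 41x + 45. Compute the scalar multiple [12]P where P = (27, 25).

Repeated addition: build up to 12P.
2P: tangent at (27, 25): λ = (3·27² + 41)/(2·25) ≡ 19/3. 3⁻¹ ≡ 16 (mod 47), so λ ≡ 19·16 ≡ 22.
  x = λ² - 27 - 27 = 484 - 54 ≡ 7; y = λ·(27 - 7) - 25 ≡ 39. → (7, 39)
3P: (7, 39) + (27, 25). λ = (25 - 39)/(27 - 7) ≡ 33/20 mod 47. 20⁻¹ ≡ 40 (mod 47) since 20·40 = 800 ≡ 1, so λ ≡ 4.
  x = λ² - 7 - 27 = 16 - 34 ≡ 29; y = λ·(7 - 29) - 39 ≡ 14. → (29, 14)
4P: (29, 14) + (27, 25). λ = (25 - 14)/(27 - 29) ≡ 11/45 mod 47. 45⁻¹ ≡ 23 (mod 47) since 45·23 = 1035 ≡ 1, so λ ≡ 18.
  x = λ² - 29 - 27 = 324 - 56 ≡ 33; y = λ·(29 - 33) - 14 ≡ 8. → (33, 8)
5P: (33, 8) + (27, 25). λ = (25 - 8)/(27 - 33) ≡ 17/41 mod 47. 41⁻¹ ≡ 39 (mod 47) since 41·39 = 1599 ≡ 1, so λ ≡ 5.
  x = λ² - 33 - 27 = 25 - 60 ≡ 12; y = λ·(33 - 12) - 8 ≡ 3. → (12, 3)
6P: (12, 3) + (27, 25). λ = (25 - 3)/(27 - 12) ≡ 22/15 mod 47. 15⁻¹ ≡ 22 (mod 47) since 15·22 = 330 ≡ 1, so λ ≡ 14.
  x = λ² - 12 - 27 = 196 - 39 ≡ 16; y = λ·(12 - 16) - 3 ≡ 35. → (16, 35)
7P: (16, 35) + (27, 25). λ = (25 - 35)/(27 - 16) ≡ 37/11 mod 47. 11⁻¹ ≡ 30 (mod 47) since 11·30 = 330 ≡ 1, so λ ≡ 29.
  x = λ² - 16 - 27 = 841 - 43 ≡ 46; y = λ·(16 - 46) - 35 ≡ 35. → (46, 35)
8P: (46, 35) + (27, 25). λ = (25 - 35)/(27 - 46) ≡ 37/28 mod 47. 28⁻¹ ≡ 42 (mod 47), so λ ≡ 3.
  x = λ² - 46 - 27 = 9 - 73 ≡ 30; y = λ·(46 - 30) - 35 ≡ 13. → (30, 13)
9P: (30, 13) + (27, 25). λ = (25 - 13)/(27 - 30) ≡ 12/44 mod 47. 44⁻¹ ≡ 31 (mod 47) since 44·31 = 1364 ≡ 1, so λ ≡ 43.
  x = λ² - 30 - 27 = 1849 - 57 ≡ 6; y = λ·(30 - 6) - 13 ≡ 32. → (6, 32)
10P: (6, 32) + (27, 25). λ = (25 - 32)/(27 - 6) ≡ 40/21 mod 47. 21⁻¹ ≡ 9 (mod 47), so λ ≡ 31.
  x = λ² - 6 - 27 = 961 - 33 ≡ 35; y = λ·(6 - 35) - 32 ≡ 9. → (35, 9)
11P: (35, 9) + (27, 25). λ = (25 - 9)/(27 - 35) ≡ 16/39 mod 47. 39⁻¹ ≡ 41 (mod 47), so λ ≡ 45.
  x = λ² - 35 - 27 = 2025 - 62 ≡ 36; y = λ·(35 - 36) - 9 ≡ 40. → (36, 40)
12P: (36, 40) + (27, 25). λ = (25 - 40)/(27 - 36) ≡ 32/38 mod 47. 38⁻¹ ≡ 26 (mod 47) since 38·26 = 988 ≡ 1, so λ ≡ 33.
  x = λ² - 36 - 27 = 1089 - 63 ≡ 39; y = λ·(36 - 39) - 40 ≡ 2. → (39, 2)

(39, 2)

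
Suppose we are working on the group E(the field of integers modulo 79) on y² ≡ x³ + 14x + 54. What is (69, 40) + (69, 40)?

tangent at (69, 40): λ = (3·69² + 14)/(2·40) ≡ 77/1. 1⁻¹ ≡ 1 (mod 79), so λ ≡ 77·1 ≡ 77.
  x = λ² - 69 - 69 = 5929 - 138 ≡ 24; y = λ·(69 - 24) - 40 ≡ 28. → (24, 28)

(24, 28)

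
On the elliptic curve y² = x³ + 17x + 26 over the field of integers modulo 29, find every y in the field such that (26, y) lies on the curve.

8, 21

x³ + 17x + 26 = 18044 ≡ 6 (mod 29).
Square roots of 6 mod 29: 8 and 21 (since 8² = 64 ≡ 6).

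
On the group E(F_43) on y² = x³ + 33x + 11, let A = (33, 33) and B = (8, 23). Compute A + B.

(40, 33)

(33, 33) + (8, 23). λ = (23 - 33)/(8 - 33) ≡ 33/18 mod 43. 18⁻¹ ≡ 12 (mod 43), so λ ≡ 9.
  x = λ² - 33 - 8 = 81 - 41 ≡ 40; y = λ·(33 - 40) - 33 ≡ 33. → (40, 33)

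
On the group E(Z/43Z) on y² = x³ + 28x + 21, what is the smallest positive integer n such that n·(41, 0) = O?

2

2P: (41, 0) + (41, 0): same x and y₁ ≡ -y₂, so the sum is O.
2P = O, so the order is 2.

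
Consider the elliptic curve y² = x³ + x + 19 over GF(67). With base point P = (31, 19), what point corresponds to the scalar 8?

(24, 20)

Double-and-add on 8 = (1000)₂. Start with P = (31, 19) for the leading 1-bit.
double: tangent at (31, 19): λ = (3·31² + 1)/(2·19) ≡ 3/38. 38⁻¹ ≡ 30 (mod 67), so λ ≡ 3·30 ≡ 23.
  x = λ² - 31 - 31 = 529 - 62 ≡ 65; y = λ·(31 - 65) - 19 ≡ 3. → (65, 3)
double: tangent at (65, 3): λ = (3·65² + 1)/(2·3) ≡ 13/6. 6⁻¹ ≡ 56 (mod 67) since 6·56 = 336 ≡ 1, so λ ≡ 13·56 ≡ 58.
  x = λ² - 65 - 65 = 3364 - 130 ≡ 18; y = λ·(65 - 18) - 3 ≡ 43. → (18, 43)
double: tangent at (18, 43): λ = (3·18² + 1)/(2·43) ≡ 35/19. 19⁻¹ ≡ 60 (mod 67) since 19·60 = 1140 ≡ 1, so λ ≡ 35·60 ≡ 23.
  x = λ² - 18 - 18 = 529 - 36 ≡ 24; y = λ·(18 - 24) - 43 ≡ 20. → (24, 20)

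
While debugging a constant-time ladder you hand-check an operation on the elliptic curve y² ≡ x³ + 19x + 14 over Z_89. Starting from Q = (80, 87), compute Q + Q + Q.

(16, 26)

Repeated addition: build up to 3Q.
2Q: tangent at (80, 87): λ = (3·80² + 19)/(2·87) ≡ 84/85. 85⁻¹ ≡ 22 (mod 89) since 85·22 = 1870 ≡ 1, so λ ≡ 84·22 ≡ 68.
  x = λ² - 80 - 80 = 4624 - 160 ≡ 14; y = λ·(80 - 14) - 87 ≡ 40. → (14, 40)
3Q: (14, 40) + (80, 87). λ = (87 - 40)/(80 - 14) ≡ 47/66 mod 89. 66⁻¹ ≡ 58 (mod 89) since 66·58 = 3828 ≡ 1, so λ ≡ 56.
  x = λ² - 14 - 80 = 3136 - 94 ≡ 16; y = λ·(14 - 16) - 40 ≡ 26. → (16, 26)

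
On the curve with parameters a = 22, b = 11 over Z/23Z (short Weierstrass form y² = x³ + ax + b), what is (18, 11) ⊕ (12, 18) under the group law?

(18, 11) + (12, 18). λ = (18 - 11)/(12 - 18) ≡ 7/17 mod 23. 17⁻¹ ≡ 19 (mod 23), so λ ≡ 18.
  x = λ² - 18 - 12 = 324 - 30 ≡ 18; y = λ·(18 - 18) - 11 ≡ 12. → (18, 12)

(18, 12)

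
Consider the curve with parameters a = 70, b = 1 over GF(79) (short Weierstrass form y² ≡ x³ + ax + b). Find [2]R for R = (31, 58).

(3, 1)

tangent at (31, 58): λ = (3·31² + 70)/(2·58) ≡ 30/37. 37⁻¹ ≡ 47 (mod 79) since 37·47 = 1739 ≡ 1, so λ ≡ 30·47 ≡ 67.
  x = λ² - 31 - 31 = 4489 - 62 ≡ 3; y = λ·(31 - 3) - 58 ≡ 1. → (3, 1)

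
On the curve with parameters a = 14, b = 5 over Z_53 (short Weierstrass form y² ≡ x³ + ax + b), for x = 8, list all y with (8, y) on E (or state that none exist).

x³ + 14x + 5 = 629 ≡ 46 (mod 53).
Square roots of 46 mod 53: 24 and 29 (since 24² = 576 ≡ 46).

24, 29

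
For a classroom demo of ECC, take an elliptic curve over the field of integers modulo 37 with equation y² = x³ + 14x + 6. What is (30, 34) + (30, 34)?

tangent at (30, 34): λ = (3·30² + 14)/(2·34) ≡ 13/31. 31⁻¹ ≡ 6 (mod 37), so λ ≡ 13·6 ≡ 4.
  x = λ² - 30 - 30 = 16 - 60 ≡ 30; y = λ·(30 - 30) - 34 ≡ 3. → (30, 3)

(30, 3)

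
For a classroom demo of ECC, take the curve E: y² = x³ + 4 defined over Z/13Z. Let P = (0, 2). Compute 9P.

Double-and-add on 9 = (1001)₂. Start with P = (0, 2) for the leading 1-bit.
double: tangent at (0, 2): λ = (3·0² + 0)/(2·2) ≡ 0/4. 4⁻¹ ≡ 10 (mod 13) since 4·10 = 40 ≡ 1, so λ ≡ 0·10 ≡ 0.
  x = λ² - 0 - 0 = 0 - 0 ≡ 0; y = λ·(0 - 0) - 2 ≡ 11. → (0, 11)
double: tangent at (0, 11): λ = (3·0² + 0)/(2·11) ≡ 0/9. 9⁻¹ ≡ 3 (mod 13), so λ ≡ 0·3 ≡ 0.
  x = λ² - 0 - 0 = 0 - 0 ≡ 0; y = λ·(0 - 0) - 11 ≡ 2. → (0, 2)
double: tangent at (0, 2): λ = (3·0² + 0)/(2·2) ≡ 0/4. 4⁻¹ ≡ 10 (mod 13), so λ ≡ 0·10 ≡ 0.
  x = λ² - 0 - 0 = 0 - 0 ≡ 0; y = λ·(0 - 0) - 2 ≡ 11. → (0, 11)
add P: (0, 11) + (0, 2): same x and y₁ ≡ -y₂, so the sum is O.

O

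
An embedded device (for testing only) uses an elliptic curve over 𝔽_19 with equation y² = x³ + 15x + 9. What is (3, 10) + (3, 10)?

tangent at (3, 10): λ = (3·3² + 15)/(2·10) ≡ 4/1. 1⁻¹ ≡ 1 (mod 19) since 1·1 = 1 ≡ 1, so λ ≡ 4·1 ≡ 4.
  x = λ² - 3 - 3 = 16 - 6 ≡ 10; y = λ·(3 - 10) - 10 ≡ 0. → (10, 0)

(10, 0)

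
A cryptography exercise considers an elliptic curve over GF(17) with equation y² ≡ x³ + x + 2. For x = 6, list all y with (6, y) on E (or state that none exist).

none

x³ + 1x + 2 = 224 ≡ 3 (mod 17).
3 is a non-residue mod 17; no y exists.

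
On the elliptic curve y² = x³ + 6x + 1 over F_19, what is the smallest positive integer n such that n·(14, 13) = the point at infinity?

3

2P: tangent at (14, 13): λ = (3·14² + 6)/(2·13) ≡ 5/7. 7⁻¹ ≡ 11 (mod 19) since 7·11 = 77 ≡ 1, so λ ≡ 5·11 ≡ 17.
  x = λ² - 14 - 14 = 289 - 28 ≡ 14; y = λ·(14 - 14) - 13 ≡ 6. → (14, 6)
3P: (14, 6) + (14, 13): same x and y₁ ≡ -y₂, so the sum is the point at infinity.
3P = the point at infinity, so the order is 3.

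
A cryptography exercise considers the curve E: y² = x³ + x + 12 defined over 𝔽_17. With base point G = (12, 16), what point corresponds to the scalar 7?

Double-and-add on 7 = (111)₂. Start with G = (12, 16) for the leading 1-bit.
double: tangent at (12, 16): λ = (3·12² + 1)/(2·16) ≡ 8/15. 15⁻¹ ≡ 8 (mod 17), so λ ≡ 8·8 ≡ 13.
  x = λ² - 12 - 12 = 169 - 24 ≡ 9; y = λ·(12 - 9) - 16 ≡ 6. → (9, 6)
add G: (9, 6) + (12, 16). λ = (16 - 6)/(12 - 9) ≡ 10/3 mod 17. 3⁻¹ ≡ 6 (mod 17), so λ ≡ 9.
  x = λ² - 9 - 12 = 81 - 21 ≡ 9; y = λ·(9 - 9) - 6 ≡ 11. → (9, 11)
double: tangent at (9, 11): λ = (3·9² + 1)/(2·11) ≡ 6/5. 5⁻¹ ≡ 7 (mod 17), so λ ≡ 6·7 ≡ 8.
  x = λ² - 9 - 9 = 64 - 18 ≡ 12; y = λ·(9 - 12) - 11 ≡ 16. → (12, 16)
add G: tangent at (12, 16): λ = (3·12² + 1)/(2·16) ≡ 8/15. 15⁻¹ ≡ 8 (mod 17), so λ ≡ 8·8 ≡ 13.
  x = λ² - 12 - 12 = 169 - 24 ≡ 9; y = λ·(12 - 9) - 16 ≡ 6. → (9, 6)

(9, 6)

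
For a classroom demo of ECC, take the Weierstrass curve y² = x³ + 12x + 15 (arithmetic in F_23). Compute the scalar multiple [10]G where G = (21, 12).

Repeated addition: build up to 10G.
2G: tangent at (21, 12): λ = (3·21² + 12)/(2·12) ≡ 1/1. 1⁻¹ ≡ 1 (mod 23), so λ ≡ 1·1 ≡ 1.
  x = λ² - 21 - 21 = 1 - 42 ≡ 5; y = λ·(21 - 5) - 12 ≡ 4. → (5, 4)
3G: (5, 4) + (21, 12). λ = (12 - 4)/(21 - 5) ≡ 8/16 mod 23. 16⁻¹ ≡ 13 (mod 23), so λ ≡ 12.
  x = λ² - 5 - 21 = 144 - 26 ≡ 3; y = λ·(5 - 3) - 4 ≡ 20. → (3, 20)
4G: (3, 20) + (21, 12). λ = (12 - 20)/(21 - 3) ≡ 15/18 mod 23. 18⁻¹ ≡ 9 (mod 23), so λ ≡ 20.
  x = λ² - 3 - 21 = 400 - 24 ≡ 8; y = λ·(3 - 8) - 20 ≡ 18. → (8, 18)
5G: (8, 18) + (21, 12). λ = (12 - 18)/(21 - 8) ≡ 17/13 mod 23. 13⁻¹ ≡ 16 (mod 23), so λ ≡ 19.
  x = λ² - 8 - 21 = 361 - 29 ≡ 10; y = λ·(8 - 10) - 18 ≡ 13. → (10, 13)
6G: (10, 13) + (21, 12). λ = (12 - 13)/(21 - 10) ≡ 22/11 mod 23. 11⁻¹ ≡ 21 (mod 23), so λ ≡ 2.
  x = λ² - 10 - 21 = 4 - 31 ≡ 19; y = λ·(10 - 19) - 13 ≡ 15. → (19, 15)
7G: (19, 15) + (21, 12). λ = (12 - 15)/(21 - 19) ≡ 20/2 mod 23. 2⁻¹ ≡ 12 (mod 23) since 2·12 = 24 ≡ 1, so λ ≡ 10.
  x = λ² - 19 - 21 = 100 - 40 ≡ 14; y = λ·(19 - 14) - 15 ≡ 12. → (14, 12)
8G: (14, 12) + (21, 12). λ = (12 - 12)/(21 - 14) ≡ 0/7 mod 23. 7⁻¹ ≡ 10 (mod 23) since 7·10 = 70 ≡ 1, so λ ≡ 0.
  x = λ² - 14 - 21 = 0 - 35 ≡ 11; y = λ·(14 - 11) - 12 ≡ 11. → (11, 11)
9G: (11, 11) + (21, 12). λ = (12 - 11)/(21 - 11) ≡ 1/10 mod 23. 10⁻¹ ≡ 7 (mod 23), so λ ≡ 7.
  x = λ² - 11 - 21 = 49 - 32 ≡ 17; y = λ·(11 - 17) - 11 ≡ 16. → (17, 16)
10G: (17, 16) + (21, 12). λ = (12 - 16)/(21 - 17) ≡ 19/4 mod 23. 4⁻¹ ≡ 6 (mod 23) since 4·6 = 24 ≡ 1, so λ ≡ 22.
  x = λ² - 17 - 21 = 484 - 38 ≡ 9; y = λ·(17 - 9) - 16 ≡ 22. → (9, 22)

(9, 22)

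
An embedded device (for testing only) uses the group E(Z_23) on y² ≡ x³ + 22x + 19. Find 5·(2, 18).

Write P = (2, 18).
Double-and-add on 5 = (101)₂. Start with P = (2, 18) for the leading 1-bit.
double: tangent at (2, 18): λ = (3·2² + 22)/(2·18) ≡ 11/13. 13⁻¹ ≡ 16 (mod 23), so λ ≡ 11·16 ≡ 15.
  x = λ² - 2 - 2 = 225 - 4 ≡ 14; y = λ·(2 - 14) - 18 ≡ 9. → (14, 9)
double: tangent at (14, 9): λ = (3·14² + 22)/(2·9) ≡ 12/18. 18⁻¹ ≡ 9 (mod 23) since 18·9 = 162 ≡ 1, so λ ≡ 12·9 ≡ 16.
  x = λ² - 14 - 14 = 256 - 28 ≡ 21; y = λ·(14 - 21) - 9 ≡ 17. → (21, 17)
add P: (21, 17) + (2, 18). λ = (18 - 17)/(2 - 21) ≡ 1/4 mod 23. 4⁻¹ ≡ 6 (mod 23), so λ ≡ 6.
  x = λ² - 21 - 2 = 36 - 23 ≡ 13; y = λ·(21 - 13) - 17 ≡ 8. → (13, 8)

(13, 8)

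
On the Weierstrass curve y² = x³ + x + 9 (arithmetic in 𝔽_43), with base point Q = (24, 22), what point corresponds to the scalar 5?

Repeated addition: build up to 5Q.
2Q: tangent at (24, 22): λ = (3·24² + 1)/(2·22) ≡ 9/1. 1⁻¹ ≡ 1 (mod 43), so λ ≡ 9·1 ≡ 9.
  x = λ² - 24 - 24 = 81 - 48 ≡ 33; y = λ·(24 - 33) - 22 ≡ 26. → (33, 26)
3Q: (33, 26) + (24, 22). λ = (22 - 26)/(24 - 33) ≡ 39/34 mod 43. 34⁻¹ ≡ 19 (mod 43), so λ ≡ 10.
  x = λ² - 33 - 24 = 100 - 57 ≡ 0; y = λ·(33 - 0) - 26 ≡ 3. → (0, 3)
4Q: (0, 3) + (24, 22). λ = (22 - 3)/(24 - 0) ≡ 19/24 mod 43. 24⁻¹ ≡ 9 (mod 43), so λ ≡ 42.
  x = λ² - 0 - 24 = 1764 - 24 ≡ 20; y = λ·(0 - 20) - 3 ≡ 17. → (20, 17)
5Q: (20, 17) + (24, 22). λ = (22 - 17)/(24 - 20) ≡ 5/4 mod 43. 4⁻¹ ≡ 11 (mod 43), so λ ≡ 12.
  x = λ² - 20 - 24 = 144 - 44 ≡ 14; y = λ·(20 - 14) - 17 ≡ 12. → (14, 12)

(14, 12)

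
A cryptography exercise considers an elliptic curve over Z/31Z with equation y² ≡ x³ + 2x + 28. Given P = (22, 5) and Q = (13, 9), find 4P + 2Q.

(10, 26)

First 4P:
Double-and-add on 4 = (100)₂. Start with P = (22, 5) for the leading 1-bit.
double: tangent at (22, 5): λ = (3·22² + 2)/(2·5) ≡ 28/10. 10⁻¹ ≡ 28 (mod 31) since 10·28 = 280 ≡ 1, so λ ≡ 28·28 ≡ 9.
  x = λ² - 22 - 22 = 81 - 44 ≡ 6; y = λ·(22 - 6) - 5 ≡ 15. → (6, 15)
double: tangent at (6, 15): λ = (3·6² + 2)/(2·15) ≡ 17/30. 30⁻¹ ≡ 30 (mod 31), so λ ≡ 17·30 ≡ 14.
  x = λ² - 6 - 6 = 196 - 12 ≡ 29; y = λ·(6 - 29) - 15 ≡ 4. → (29, 4)
4P = (29, 4).
Next 2Q:
Repeated addition: build up to 2Q.
2Q: tangent at (13, 9): λ = (3·13² + 2)/(2·9) ≡ 13/18. 18⁻¹ ≡ 19 (mod 31), so λ ≡ 13·19 ≡ 30.
  x = λ² - 13 - 13 = 900 - 26 ≡ 6; y = λ·(13 - 6) - 9 ≡ 15. → (6, 15)
2Q = (6, 15).
Finally 4P + 2Q:
(29, 4) + (6, 15). λ = (15 - 4)/(6 - 29) ≡ 11/8 mod 31. 8⁻¹ ≡ 4 (mod 31) since 8·4 = 32 ≡ 1, so λ ≡ 13.
  x = λ² - 29 - 6 = 169 - 35 ≡ 10; y = λ·(29 - 10) - 4 ≡ 26. → (10, 26)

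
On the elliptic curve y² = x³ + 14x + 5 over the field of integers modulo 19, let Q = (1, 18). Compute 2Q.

tangent at (1, 18): λ = (3·1² + 14)/(2·18) ≡ 17/17. 17⁻¹ ≡ 9 (mod 19) since 17·9 = 153 ≡ 1, so λ ≡ 17·9 ≡ 1.
  x = λ² - 1 - 1 = 1 - 2 ≡ 18; y = λ·(1 - 18) - 18 ≡ 3. → (18, 3)

(18, 3)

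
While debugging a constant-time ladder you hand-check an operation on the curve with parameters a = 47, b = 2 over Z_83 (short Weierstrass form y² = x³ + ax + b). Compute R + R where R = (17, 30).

(41, 36)

tangent at (17, 30): λ = (3·17² + 47)/(2·30) ≡ 1/60. 60⁻¹ ≡ 18 (mod 83), so λ ≡ 1·18 ≡ 18.
  x = λ² - 17 - 17 = 324 - 34 ≡ 41; y = λ·(17 - 41) - 30 ≡ 36. → (41, 36)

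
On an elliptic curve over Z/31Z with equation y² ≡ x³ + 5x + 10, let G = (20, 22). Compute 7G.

Double-and-add on 7 = (111)₂. Start with G = (20, 22) for the leading 1-bit.
double: tangent at (20, 22): λ = (3·20² + 5)/(2·22) ≡ 27/13. 13⁻¹ ≡ 12 (mod 31) since 13·12 = 156 ≡ 1, so λ ≡ 27·12 ≡ 14.
  x = λ² - 20 - 20 = 196 - 40 ≡ 1; y = λ·(20 - 1) - 22 ≡ 27. → (1, 27)
add G: (1, 27) + (20, 22). λ = (22 - 27)/(20 - 1) ≡ 26/19 mod 31. 19⁻¹ ≡ 18 (mod 31), so λ ≡ 3.
  x = λ² - 1 - 20 = 9 - 21 ≡ 19; y = λ·(1 - 19) - 27 ≡ 12. → (19, 12)
double: tangent at (19, 12): λ = (3·19² + 5)/(2·12) ≡ 3/24. 24⁻¹ ≡ 22 (mod 31) since 24·22 = 528 ≡ 1, so λ ≡ 3·22 ≡ 4.
  x = λ² - 19 - 19 = 16 - 38 ≡ 9; y = λ·(19 - 9) - 12 ≡ 28. → (9, 28)
add G: (9, 28) + (20, 22). λ = (22 - 28)/(20 - 9) ≡ 25/11 mod 31. 11⁻¹ ≡ 17 (mod 31), so λ ≡ 22.
  x = λ² - 9 - 20 = 484 - 29 ≡ 21; y = λ·(9 - 21) - 28 ≡ 18. → (21, 18)

(21, 18)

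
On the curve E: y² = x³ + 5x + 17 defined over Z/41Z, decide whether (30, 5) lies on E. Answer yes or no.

y² = 5² ≡ 25; x³ + 5x + 17 = 27167 ≡ 25 (mod 41). 25 = 25.

yes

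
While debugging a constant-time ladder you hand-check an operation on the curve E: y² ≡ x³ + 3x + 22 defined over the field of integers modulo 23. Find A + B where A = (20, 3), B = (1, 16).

(14, 5)

(20, 3) + (1, 16). λ = (16 - 3)/(1 - 20) ≡ 13/4 mod 23. 4⁻¹ ≡ 6 (mod 23) since 4·6 = 24 ≡ 1, so λ ≡ 9.
  x = λ² - 20 - 1 = 81 - 21 ≡ 14; y = λ·(20 - 14) - 3 ≡ 5. → (14, 5)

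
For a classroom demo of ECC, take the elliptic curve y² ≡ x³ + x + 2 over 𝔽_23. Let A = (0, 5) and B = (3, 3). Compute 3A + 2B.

First 3A:
Repeated addition: build up to 3A.
2A: tangent at (0, 5): λ = (3·0² + 1)/(2·5) ≡ 1/10. 10⁻¹ ≡ 7 (mod 23), so λ ≡ 1·7 ≡ 7.
  x = λ² - 0 - 0 = 49 - 0 ≡ 3; y = λ·(0 - 3) - 5 ≡ 20. → (3, 20)
3A: (3, 20) + (0, 5). λ = (5 - 20)/(0 - 3) ≡ 8/20 mod 23. 20⁻¹ ≡ 15 (mod 23), so λ ≡ 5.
  x = λ² - 3 - 0 = 25 - 3 ≡ 22; y = λ·(3 - 22) - 20 ≡ 0. → (22, 0)
3A = (22, 0).
Next 2B:
Repeated addition: build up to 2B.
2B: tangent at (3, 3): λ = (3·3² + 1)/(2·3) ≡ 5/6. 6⁻¹ ≡ 4 (mod 23) since 6·4 = 24 ≡ 1, so λ ≡ 5·4 ≡ 20.
  x = λ² - 3 - 3 = 400 - 6 ≡ 3; y = λ·(3 - 3) - 3 ≡ 20. → (3, 20)
2B = (3, 20).
Finally 3A + 2B:
(22, 0) + (3, 20). λ = (20 - 0)/(3 - 22) ≡ 20/4 mod 23. 4⁻¹ ≡ 6 (mod 23), so λ ≡ 5.
  x = λ² - 22 - 3 = 25 - 25 ≡ 0; y = λ·(22 - 0) - 0 ≡ 18. → (0, 18)

(0, 18)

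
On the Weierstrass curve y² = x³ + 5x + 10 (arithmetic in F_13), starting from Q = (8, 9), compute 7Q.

(5, 11)

Repeated addition: build up to 7Q.
2Q: tangent at (8, 9): λ = (3·8² + 5)/(2·9) ≡ 2/5. 5⁻¹ ≡ 8 (mod 13), so λ ≡ 2·8 ≡ 3.
  x = λ² - 8 - 8 = 9 - 16 ≡ 6; y = λ·(8 - 6) - 9 ≡ 10. → (6, 10)
3Q: (6, 10) + (8, 9). λ = (9 - 10)/(8 - 6) ≡ 12/2 mod 13. 2⁻¹ ≡ 7 (mod 13) since 2·7 = 14 ≡ 1, so λ ≡ 6.
  x = λ² - 6 - 8 = 36 - 14 ≡ 9; y = λ·(6 - 9) - 10 ≡ 11. → (9, 11)
4Q: (9, 11) + (8, 9). λ = (9 - 11)/(8 - 9) ≡ 11/12 mod 13. 12⁻¹ ≡ 12 (mod 13) since 12·12 = 144 ≡ 1, so λ ≡ 2.
  x = λ² - 9 - 8 = 4 - 17 ≡ 0; y = λ·(9 - 0) - 11 ≡ 7. → (0, 7)
5Q: (0, 7) + (8, 9). λ = (9 - 7)/(8 - 0) ≡ 2/8 mod 13. 8⁻¹ ≡ 5 (mod 13), so λ ≡ 10.
  x = λ² - 0 - 8 = 100 - 8 ≡ 1; y = λ·(0 - 1) - 7 ≡ 9. → (1, 9)
6Q: (1, 9) + (8, 9). λ = (9 - 9)/(8 - 1) ≡ 0/7 mod 13. 7⁻¹ ≡ 2 (mod 13) since 7·2 = 14 ≡ 1, so λ ≡ 0.
  x = λ² - 1 - 8 = 0 - 9 ≡ 4; y = λ·(1 - 4) - 9 ≡ 4. → (4, 4)
7Q: (4, 4) + (8, 9). λ = (9 - 4)/(8 - 4) ≡ 5/4 mod 13. 4⁻¹ ≡ 10 (mod 13), so λ ≡ 11.
  x = λ² - 4 - 8 = 121 - 12 ≡ 5; y = λ·(4 - 5) - 4 ≡ 11. → (5, 11)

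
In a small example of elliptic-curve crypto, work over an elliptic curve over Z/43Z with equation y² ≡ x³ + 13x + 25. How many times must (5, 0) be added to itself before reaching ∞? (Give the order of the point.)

2

2P: (5, 0) + (5, 0): same x and y₁ ≡ -y₂, so the sum is ∞.
2P = ∞, so the order is 2.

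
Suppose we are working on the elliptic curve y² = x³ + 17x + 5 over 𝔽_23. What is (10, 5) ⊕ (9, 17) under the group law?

(10, 18)

(10, 5) + (9, 17). λ = (17 - 5)/(9 - 10) ≡ 12/22 mod 23. 22⁻¹ ≡ 22 (mod 23), so λ ≡ 11.
  x = λ² - 10 - 9 = 121 - 19 ≡ 10; y = λ·(10 - 10) - 5 ≡ 18. → (10, 18)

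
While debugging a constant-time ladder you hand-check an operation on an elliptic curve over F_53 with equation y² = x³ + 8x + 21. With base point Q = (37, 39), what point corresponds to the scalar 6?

(43, 1)

Repeated addition: build up to 6Q.
2Q: tangent at (37, 39): λ = (3·37² + 8)/(2·39) ≡ 34/25. 25⁻¹ ≡ 17 (mod 53), so λ ≡ 34·17 ≡ 48.
  x = λ² - 37 - 37 = 2304 - 74 ≡ 4; y = λ·(37 - 4) - 39 ≡ 8. → (4, 8)
3Q: (4, 8) + (37, 39). λ = (39 - 8)/(37 - 4) ≡ 31/33 mod 53. 33⁻¹ ≡ 45 (mod 53), so λ ≡ 17.
  x = λ² - 4 - 37 = 289 - 41 ≡ 36; y = λ·(4 - 36) - 8 ≡ 31. → (36, 31)
4Q: (36, 31) + (37, 39). λ = (39 - 31)/(37 - 36) ≡ 8/1 mod 53. 1⁻¹ ≡ 1 (mod 53) since 1·1 = 1 ≡ 1, so λ ≡ 8.
  x = λ² - 36 - 37 = 64 - 73 ≡ 44; y = λ·(36 - 44) - 31 ≡ 11. → (44, 11)
5Q: (44, 11) + (37, 39). λ = (39 - 11)/(37 - 44) ≡ 28/46 mod 53. 46⁻¹ ≡ 15 (mod 53), so λ ≡ 49.
  x = λ² - 44 - 37 = 2401 - 81 ≡ 41; y = λ·(44 - 41) - 11 ≡ 30. → (41, 30)
6Q: (41, 30) + (37, 39). λ = (39 - 30)/(37 - 41) ≡ 9/49 mod 53. 49⁻¹ ≡ 13 (mod 53), so λ ≡ 11.
  x = λ² - 41 - 37 = 121 - 78 ≡ 43; y = λ·(41 - 43) - 30 ≡ 1. → (43, 1)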